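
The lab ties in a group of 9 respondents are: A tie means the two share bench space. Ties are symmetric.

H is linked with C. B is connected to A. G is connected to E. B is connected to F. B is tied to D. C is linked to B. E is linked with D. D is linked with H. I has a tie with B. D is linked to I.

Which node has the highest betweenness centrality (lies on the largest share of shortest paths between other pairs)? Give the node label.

Unnormalized betweenness of each node: A:0, B:31/2, C:3/2, D:29/2, E:7, F:0, G:0, H:3/2, I:0.
B has the largest value, 31/2, making it the main broker — the node through which the most shortest paths run.

B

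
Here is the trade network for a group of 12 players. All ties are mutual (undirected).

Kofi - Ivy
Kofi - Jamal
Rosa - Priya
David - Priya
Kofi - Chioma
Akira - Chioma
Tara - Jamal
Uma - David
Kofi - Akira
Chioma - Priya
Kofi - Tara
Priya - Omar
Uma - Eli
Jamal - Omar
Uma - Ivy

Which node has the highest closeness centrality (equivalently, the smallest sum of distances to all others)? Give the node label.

Kofi

Farness (sum of distances to all others) for each node — Akira:26, Chioma:22, David:25, Eli:35, Ivy:24, Jamal:24, Kofi:20, Omar:25, Priya:21, Rosa:31, Tara:28, Uma:25.
The smallest farness is 20, for Kofi, so Kofi has the highest closeness.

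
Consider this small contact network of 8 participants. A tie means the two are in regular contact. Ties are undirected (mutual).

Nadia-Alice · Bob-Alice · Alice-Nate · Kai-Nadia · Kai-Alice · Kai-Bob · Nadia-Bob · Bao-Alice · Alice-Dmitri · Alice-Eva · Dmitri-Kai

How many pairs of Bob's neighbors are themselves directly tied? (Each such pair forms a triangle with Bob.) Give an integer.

3

Bob's neighbors: Alice, Kai, and Nadia.
Neighbor pairs that are themselves tied: Bob–Alice–Kai; Bob–Alice–Nadia; Bob–Kai–Nadia. Each forms one triangle with Bob, for 3 in total.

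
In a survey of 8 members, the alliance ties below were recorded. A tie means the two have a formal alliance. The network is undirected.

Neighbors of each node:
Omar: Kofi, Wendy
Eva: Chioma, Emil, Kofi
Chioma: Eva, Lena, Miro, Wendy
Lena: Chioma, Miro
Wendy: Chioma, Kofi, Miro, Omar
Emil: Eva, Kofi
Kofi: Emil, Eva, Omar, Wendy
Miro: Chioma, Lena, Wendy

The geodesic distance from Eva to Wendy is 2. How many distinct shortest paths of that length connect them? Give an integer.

2

The shortest distance is 2. The length-2 paths are: Eva–Kofi–Wendy; Eva–Chioma–Wendy.
That gives 2 distinct shortest paths.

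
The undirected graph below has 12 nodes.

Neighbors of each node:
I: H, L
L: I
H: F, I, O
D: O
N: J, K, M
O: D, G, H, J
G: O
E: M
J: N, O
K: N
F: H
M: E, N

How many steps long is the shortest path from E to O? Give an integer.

4

One shortest route is E – M – N – J – O, which uses 4 edges, and at distance 3 from E we only reach {J, K}, which does not include O. So d(E,O) = 4.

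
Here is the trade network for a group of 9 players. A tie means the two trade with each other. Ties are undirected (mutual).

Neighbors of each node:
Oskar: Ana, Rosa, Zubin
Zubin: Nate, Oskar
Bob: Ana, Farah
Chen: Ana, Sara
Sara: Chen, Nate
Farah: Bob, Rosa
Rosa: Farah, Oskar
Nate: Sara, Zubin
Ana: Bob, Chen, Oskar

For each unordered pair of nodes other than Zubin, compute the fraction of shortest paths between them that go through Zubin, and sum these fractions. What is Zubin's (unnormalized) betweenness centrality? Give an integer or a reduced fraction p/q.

Pairs whose geodesics pass through Zubin — Sara–Rosa: 1/2; Sara–Oskar: 1/2; Ana–Nate: 1/2; Bob–Nate: 1/2; Farah–Nate: 1; Rosa–Nate: 1; Oskar–Nate: 1.
All other pairs contribute 0.
Summing the contributions gives betweenness(Zubin) = 5.

5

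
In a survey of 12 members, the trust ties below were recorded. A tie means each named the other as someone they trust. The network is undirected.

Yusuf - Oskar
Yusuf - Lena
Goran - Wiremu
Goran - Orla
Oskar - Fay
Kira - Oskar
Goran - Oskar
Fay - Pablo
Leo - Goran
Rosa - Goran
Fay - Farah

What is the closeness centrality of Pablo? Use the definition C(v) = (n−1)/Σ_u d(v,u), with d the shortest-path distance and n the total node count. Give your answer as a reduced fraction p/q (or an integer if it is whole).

11/34

Distances from Pablo: Farah:2, Fay:1, Goran:3, Kira:3, Lena:4, Leo:4, Orla:4, Oskar:2, Rosa:4, Wiremu:4, Yusuf:3. Sum = 34.
n = 12, so closeness = 11/34.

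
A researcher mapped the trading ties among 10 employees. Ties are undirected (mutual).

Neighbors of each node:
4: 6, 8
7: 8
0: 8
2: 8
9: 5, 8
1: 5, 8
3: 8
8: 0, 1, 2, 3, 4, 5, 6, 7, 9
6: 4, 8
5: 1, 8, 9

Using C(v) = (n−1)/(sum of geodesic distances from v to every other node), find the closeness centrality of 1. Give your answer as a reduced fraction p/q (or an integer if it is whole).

Distances from 1: 0:2, 2:2, 3:2, 4:2, 5:1, 6:2, 7:2, 8:1, 9:2. Sum = 16.
n = 10, so closeness = 9/16.

9/16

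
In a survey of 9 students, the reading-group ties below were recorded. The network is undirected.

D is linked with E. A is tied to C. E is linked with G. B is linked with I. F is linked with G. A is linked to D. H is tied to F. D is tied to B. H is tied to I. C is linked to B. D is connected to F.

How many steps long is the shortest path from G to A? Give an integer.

3

One shortest route is G – F – D – A, which uses 3 edges, and at distance 2 from G we only reach {D, H}, which does not include A. So d(G,A) = 3.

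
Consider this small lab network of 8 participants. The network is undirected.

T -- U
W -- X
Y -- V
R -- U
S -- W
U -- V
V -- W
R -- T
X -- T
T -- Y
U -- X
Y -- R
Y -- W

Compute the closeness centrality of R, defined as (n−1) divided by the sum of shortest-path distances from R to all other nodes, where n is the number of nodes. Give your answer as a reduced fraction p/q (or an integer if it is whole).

7/12

Distances from R: S:3, T:1, U:1, V:2, W:2, X:2, Y:1. Sum = 12.
n = 8, so closeness = 7/12.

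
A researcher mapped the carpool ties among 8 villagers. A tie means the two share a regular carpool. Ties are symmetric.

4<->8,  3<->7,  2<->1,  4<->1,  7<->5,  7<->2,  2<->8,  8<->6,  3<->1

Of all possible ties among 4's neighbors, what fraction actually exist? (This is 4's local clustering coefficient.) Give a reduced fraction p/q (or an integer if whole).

0

4's neighbors: 1 and 8 (k = 2).
Possible neighbor pairs: C(2,2) = 1. Edges among them: none → e = 0.
Clustering(4) = 0/1.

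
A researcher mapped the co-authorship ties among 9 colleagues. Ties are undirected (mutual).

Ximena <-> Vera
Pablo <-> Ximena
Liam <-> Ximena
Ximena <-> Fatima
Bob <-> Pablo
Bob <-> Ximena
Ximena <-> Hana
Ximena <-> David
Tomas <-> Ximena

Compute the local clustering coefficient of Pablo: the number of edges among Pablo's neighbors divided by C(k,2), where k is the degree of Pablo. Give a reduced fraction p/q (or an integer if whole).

Pablo's neighbors: Bob and Ximena (k = 2).
Possible neighbor pairs: C(2,2) = 1. Edges among them: Bob–Ximena → e = 1.
Clustering(Pablo) = 1/1.

1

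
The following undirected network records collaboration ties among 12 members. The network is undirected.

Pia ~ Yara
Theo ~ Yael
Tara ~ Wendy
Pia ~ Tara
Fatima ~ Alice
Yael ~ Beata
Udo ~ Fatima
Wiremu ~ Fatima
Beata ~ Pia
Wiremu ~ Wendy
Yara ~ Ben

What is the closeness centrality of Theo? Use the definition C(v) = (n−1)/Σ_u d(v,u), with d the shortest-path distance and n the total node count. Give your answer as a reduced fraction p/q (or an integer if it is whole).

Distances from Theo: Alice:8, Beata:2, Ben:5, Fatima:7, Pia:3, Tara:4, Udo:8, Wendy:5, Wiremu:6, Yael:1, Yara:4. Sum = 53.
n = 12, so closeness = 11/53.

11/53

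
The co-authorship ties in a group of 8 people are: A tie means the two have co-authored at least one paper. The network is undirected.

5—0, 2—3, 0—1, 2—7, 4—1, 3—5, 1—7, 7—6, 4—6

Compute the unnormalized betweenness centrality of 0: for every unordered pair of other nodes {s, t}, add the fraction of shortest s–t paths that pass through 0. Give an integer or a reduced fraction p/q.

4

Pairs whose geodesics pass through 0 — 1–3: 1/2; 1–5: 1; 4–3: 1/3; 4–5: 1; 6–5: 2/3; 7–5: 1/2.
All other pairs contribute 0.
Summing the contributions gives betweenness(0) = 4.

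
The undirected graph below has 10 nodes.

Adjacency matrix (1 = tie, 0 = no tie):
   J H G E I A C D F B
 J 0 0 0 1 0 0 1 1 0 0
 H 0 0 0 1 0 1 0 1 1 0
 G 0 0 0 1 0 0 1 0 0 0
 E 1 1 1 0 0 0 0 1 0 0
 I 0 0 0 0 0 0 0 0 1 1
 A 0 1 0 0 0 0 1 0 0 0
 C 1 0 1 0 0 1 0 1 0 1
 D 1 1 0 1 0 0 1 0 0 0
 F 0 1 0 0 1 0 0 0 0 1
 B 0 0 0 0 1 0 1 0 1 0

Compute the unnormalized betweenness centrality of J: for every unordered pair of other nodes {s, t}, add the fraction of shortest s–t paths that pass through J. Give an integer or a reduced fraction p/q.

7/12

Pairs whose geodesics pass through J — E–C: 1/3; E–B: 1/4.
All other pairs contribute 0.
Summing the contributions gives betweenness(J) = 7/12.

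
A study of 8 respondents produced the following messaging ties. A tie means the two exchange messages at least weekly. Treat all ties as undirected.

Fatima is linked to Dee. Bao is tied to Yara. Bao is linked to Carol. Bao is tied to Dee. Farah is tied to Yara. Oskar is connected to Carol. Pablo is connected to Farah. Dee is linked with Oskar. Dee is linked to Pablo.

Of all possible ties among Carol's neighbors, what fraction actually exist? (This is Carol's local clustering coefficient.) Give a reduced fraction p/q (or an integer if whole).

0

Carol's neighbors: Bao and Oskar (k = 2).
Possible neighbor pairs: C(2,2) = 1. Edges among them: none → e = 0.
Clustering(Carol) = 0/1.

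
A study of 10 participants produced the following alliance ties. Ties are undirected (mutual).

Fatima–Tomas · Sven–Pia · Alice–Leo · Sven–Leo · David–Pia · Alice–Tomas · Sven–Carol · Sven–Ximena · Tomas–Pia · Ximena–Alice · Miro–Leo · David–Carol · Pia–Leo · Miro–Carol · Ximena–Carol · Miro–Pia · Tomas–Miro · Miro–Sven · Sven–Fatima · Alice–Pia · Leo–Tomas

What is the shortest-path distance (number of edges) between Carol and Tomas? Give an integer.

One shortest route is Carol – Miro – Tomas, which uses 2 edges, and Carol and Tomas are not directly tied, so nothing shorter exists. So d(Carol,Tomas) = 2.

2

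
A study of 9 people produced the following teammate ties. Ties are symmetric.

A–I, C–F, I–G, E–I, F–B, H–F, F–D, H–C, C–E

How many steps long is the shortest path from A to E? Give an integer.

2

One shortest route is A – I – E, which uses 2 edges, and A and E are not directly tied, so nothing shorter exists. So d(A,E) = 2.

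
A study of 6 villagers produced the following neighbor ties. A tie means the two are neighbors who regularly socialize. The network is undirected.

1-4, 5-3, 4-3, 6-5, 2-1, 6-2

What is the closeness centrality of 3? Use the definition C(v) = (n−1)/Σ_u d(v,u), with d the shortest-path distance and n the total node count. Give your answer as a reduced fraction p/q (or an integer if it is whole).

Distances from 3: 1:2, 2:3, 4:1, 5:1, 6:2. Sum = 9.
n = 6, so closeness = 5/9.

5/9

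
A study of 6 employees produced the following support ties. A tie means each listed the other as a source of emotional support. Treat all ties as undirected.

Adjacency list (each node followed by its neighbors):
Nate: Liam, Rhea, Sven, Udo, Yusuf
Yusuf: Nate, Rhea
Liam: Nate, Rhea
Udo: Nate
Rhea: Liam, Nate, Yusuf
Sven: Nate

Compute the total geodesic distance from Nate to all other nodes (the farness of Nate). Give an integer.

5

Distances from Nate: Liam:1, Rhea:1, Sven:1, Udo:1, Yusuf:1.
Sum = 1 + 1 + 1 + 1 + 1 = 5.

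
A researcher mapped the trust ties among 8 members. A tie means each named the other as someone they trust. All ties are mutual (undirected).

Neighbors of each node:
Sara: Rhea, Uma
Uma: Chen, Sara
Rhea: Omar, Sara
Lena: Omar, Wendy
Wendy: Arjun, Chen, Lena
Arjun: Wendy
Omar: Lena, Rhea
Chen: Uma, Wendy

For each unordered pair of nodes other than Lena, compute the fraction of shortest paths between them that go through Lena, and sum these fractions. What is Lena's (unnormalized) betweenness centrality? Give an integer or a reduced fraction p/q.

Pairs whose geodesics pass through Lena — Arjun–Rhea: 1; Arjun–Omar: 1; Wendy–Rhea: 1; Wendy–Omar: 1; Chen–Omar: 1.
All other pairs contribute 0.
Summing the contributions gives betweenness(Lena) = 5.

5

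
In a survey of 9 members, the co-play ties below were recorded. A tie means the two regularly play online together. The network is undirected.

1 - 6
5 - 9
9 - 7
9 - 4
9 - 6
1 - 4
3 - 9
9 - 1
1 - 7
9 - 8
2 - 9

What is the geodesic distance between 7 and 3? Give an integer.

2

One shortest route is 7 – 9 – 3, which uses 2 edges, and 7 and 3 are not directly tied, so nothing shorter exists. So d(7,3) = 2.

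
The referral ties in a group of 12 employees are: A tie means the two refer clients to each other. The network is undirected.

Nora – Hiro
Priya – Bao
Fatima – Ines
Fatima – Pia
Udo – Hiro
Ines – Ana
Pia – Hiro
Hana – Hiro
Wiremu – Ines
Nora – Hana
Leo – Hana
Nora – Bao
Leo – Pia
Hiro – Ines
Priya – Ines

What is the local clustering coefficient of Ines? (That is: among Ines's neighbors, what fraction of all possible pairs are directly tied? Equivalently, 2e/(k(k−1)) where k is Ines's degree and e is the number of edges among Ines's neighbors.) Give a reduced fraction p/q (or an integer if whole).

Ines's neighbors: Ana, Fatima, Hiro, Priya, and Wiremu (k = 5).
Possible neighbor pairs: C(5,2) = 10. Edges among them: none → e = 0.
Clustering(Ines) = 0/10 = 0.

0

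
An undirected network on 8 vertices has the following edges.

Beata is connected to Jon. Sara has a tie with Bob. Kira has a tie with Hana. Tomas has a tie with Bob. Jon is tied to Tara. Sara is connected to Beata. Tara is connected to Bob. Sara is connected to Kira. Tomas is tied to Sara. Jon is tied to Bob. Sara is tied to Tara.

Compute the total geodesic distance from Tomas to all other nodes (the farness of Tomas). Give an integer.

13

Distances from Tomas: Beata:2, Bob:1, Hana:3, Jon:2, Kira:2, Sara:1, Tara:2.
Sum = 2 + 1 + 3 + 2 + 2 + 1 + 2 = 13.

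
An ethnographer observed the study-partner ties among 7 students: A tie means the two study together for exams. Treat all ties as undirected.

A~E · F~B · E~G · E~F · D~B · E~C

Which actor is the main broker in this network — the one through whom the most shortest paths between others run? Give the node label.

Unnormalized betweenness of each node: A:0, B:5, C:0, D:0, E:12, F:8, G:0.
E has the largest value, 12, making it the main broker — the node through which the most shortest paths run.

E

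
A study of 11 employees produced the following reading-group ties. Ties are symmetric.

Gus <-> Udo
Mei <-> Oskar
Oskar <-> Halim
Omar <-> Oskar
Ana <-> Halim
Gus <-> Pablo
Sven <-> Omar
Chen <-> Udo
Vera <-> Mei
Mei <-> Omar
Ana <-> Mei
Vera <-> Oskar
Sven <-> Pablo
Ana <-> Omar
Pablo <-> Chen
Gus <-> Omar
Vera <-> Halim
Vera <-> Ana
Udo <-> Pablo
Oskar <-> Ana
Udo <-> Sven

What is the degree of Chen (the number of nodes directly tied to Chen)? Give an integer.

2

Chen is directly tied to Pablo and Udo. That is 2 neighbors, so the degree of Chen is 2.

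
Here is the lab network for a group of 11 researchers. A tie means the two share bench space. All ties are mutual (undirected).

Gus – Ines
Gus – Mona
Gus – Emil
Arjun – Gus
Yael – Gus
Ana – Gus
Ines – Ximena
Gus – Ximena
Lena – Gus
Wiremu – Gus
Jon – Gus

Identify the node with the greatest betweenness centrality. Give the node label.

Gus

Unnormalized betweenness of each node: Ana:0, Arjun:0, Emil:0, Gus:44, Ines:0, Jon:0, Lena:0, Mona:0, Wiremu:0, Ximena:0, Yael:0.
Gus has the largest value, 44, making it the main broker — the node through which the most shortest paths run.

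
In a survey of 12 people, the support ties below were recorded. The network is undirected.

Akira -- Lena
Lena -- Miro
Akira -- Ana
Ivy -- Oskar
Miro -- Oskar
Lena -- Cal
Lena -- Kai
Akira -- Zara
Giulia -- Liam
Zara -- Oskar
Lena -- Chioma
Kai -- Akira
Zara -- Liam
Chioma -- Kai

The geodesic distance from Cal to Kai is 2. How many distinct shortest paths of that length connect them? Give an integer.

1

The shortest distance is 2, and the only length-2 path is Cal–Lena–Kai. So there is exactly 1 shortest path.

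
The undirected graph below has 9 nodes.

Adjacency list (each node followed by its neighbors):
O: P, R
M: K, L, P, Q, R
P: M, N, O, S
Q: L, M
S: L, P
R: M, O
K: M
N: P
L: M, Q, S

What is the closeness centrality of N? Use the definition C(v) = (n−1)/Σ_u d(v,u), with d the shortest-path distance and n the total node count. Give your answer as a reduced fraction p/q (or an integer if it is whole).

Distances from N: K:3, L:3, M:2, O:2, P:1, Q:3, R:3, S:2. Sum = 19.
n = 9, so closeness = 8/19.

8/19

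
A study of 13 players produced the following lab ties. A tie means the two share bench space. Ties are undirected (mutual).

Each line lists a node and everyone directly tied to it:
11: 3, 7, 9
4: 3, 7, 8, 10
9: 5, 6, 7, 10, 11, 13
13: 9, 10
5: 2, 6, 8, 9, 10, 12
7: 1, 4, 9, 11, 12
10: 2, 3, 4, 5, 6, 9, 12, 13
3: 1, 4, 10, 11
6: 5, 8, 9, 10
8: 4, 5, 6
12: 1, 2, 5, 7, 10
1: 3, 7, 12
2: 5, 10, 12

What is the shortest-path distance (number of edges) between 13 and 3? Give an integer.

2

One shortest route is 13 – 10 – 3, which uses 2 edges, and 13 and 3 are not directly tied, so nothing shorter exists. So d(13,3) = 2.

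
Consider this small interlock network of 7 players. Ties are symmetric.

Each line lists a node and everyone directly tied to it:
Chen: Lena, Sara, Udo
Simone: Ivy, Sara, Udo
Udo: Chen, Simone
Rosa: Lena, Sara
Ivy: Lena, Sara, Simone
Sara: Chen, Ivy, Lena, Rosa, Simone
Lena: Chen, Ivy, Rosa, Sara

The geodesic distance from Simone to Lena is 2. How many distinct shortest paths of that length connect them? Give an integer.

The shortest distance is 2. The length-2 paths are: Simone–Ivy–Lena; Simone–Sara–Lena.
That gives 2 distinct shortest paths.

2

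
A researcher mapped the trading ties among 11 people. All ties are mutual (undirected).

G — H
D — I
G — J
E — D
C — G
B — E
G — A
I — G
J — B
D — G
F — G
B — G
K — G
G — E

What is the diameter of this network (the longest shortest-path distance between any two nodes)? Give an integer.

Eccentricity of each node (its greatest distance to any other): A:2, B:2, C:2, D:2, E:2, F:2, G:1, H:2, I:2, J:2, K:2.
The maximum eccentricity is 2, realized for instance by the pair E–F via E – G – F. So the diameter is 2.

2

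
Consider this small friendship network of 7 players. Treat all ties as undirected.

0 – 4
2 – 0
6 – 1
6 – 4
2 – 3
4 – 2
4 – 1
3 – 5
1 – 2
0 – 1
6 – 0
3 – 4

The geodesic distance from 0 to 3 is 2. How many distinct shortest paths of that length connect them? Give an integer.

2

The shortest distance is 2. The length-2 paths are: 0–4–3; 0–2–3.
That gives 2 distinct shortest paths.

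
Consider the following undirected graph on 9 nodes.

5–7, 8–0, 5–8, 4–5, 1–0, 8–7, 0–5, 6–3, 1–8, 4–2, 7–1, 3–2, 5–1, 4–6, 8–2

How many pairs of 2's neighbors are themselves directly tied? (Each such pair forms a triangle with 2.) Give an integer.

0

2's neighbors are 3, 4, and 8, but none of them are tied to each other, so no triangle contains 2.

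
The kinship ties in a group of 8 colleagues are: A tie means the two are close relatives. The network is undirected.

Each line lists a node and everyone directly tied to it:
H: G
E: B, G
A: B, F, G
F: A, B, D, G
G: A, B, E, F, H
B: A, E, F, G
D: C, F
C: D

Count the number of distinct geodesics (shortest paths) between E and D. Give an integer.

2

The shortest distance is 3. The length-3 paths are: E–G–F–D; E–B–F–D.
That gives 2 distinct shortest paths.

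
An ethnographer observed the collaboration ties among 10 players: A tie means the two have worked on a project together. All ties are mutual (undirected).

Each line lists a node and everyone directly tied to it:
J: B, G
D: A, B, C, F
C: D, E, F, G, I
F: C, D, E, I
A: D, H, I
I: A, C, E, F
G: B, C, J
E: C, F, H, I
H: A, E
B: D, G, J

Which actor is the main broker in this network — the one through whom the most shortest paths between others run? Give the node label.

Unnormalized betweenness of each node: A:43/12, B:23/6, C:61/6, D:103/12, E:4, F:17/12, G:61/12, H:1/2, I:11/6, J:0.
C has the largest value, 61/6, making it the main broker — the node through which the most shortest paths run.

C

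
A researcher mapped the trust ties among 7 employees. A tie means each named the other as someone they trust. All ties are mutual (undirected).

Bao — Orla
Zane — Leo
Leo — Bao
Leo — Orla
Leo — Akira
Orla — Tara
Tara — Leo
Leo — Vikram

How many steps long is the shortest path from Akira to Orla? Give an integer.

One shortest route is Akira – Leo – Orla, which uses 2 edges, and Akira and Orla are not directly tied, so nothing shorter exists. So d(Akira,Orla) = 2.

2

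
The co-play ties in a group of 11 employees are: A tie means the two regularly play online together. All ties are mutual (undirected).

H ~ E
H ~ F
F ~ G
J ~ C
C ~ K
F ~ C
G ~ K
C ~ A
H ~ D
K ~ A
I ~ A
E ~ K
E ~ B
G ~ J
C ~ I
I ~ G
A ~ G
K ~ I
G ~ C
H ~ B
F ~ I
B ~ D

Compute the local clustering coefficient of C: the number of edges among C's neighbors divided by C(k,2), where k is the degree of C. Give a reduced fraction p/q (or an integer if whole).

3/5

C's neighbors: A, F, G, I, J, and K (k = 6).
Possible neighbor pairs: C(6,2) = 15. Edges among them: A–G, A–I, A–K, F–G, F–I, G–I, G–J, G–K, I–K → e = 9.
Clustering(C) = 9/15 = 3/5.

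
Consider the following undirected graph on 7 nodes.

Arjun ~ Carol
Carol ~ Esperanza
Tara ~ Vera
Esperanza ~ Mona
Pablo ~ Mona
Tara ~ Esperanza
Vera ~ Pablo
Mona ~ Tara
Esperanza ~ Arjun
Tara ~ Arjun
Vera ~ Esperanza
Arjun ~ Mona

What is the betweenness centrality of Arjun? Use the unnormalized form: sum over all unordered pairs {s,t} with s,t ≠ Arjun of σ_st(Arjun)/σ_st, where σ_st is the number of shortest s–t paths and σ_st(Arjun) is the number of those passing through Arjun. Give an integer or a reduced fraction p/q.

Pairs whose geodesics pass through Arjun — Pablo–Carol: 1/3; Mona–Carol: 1/2; Tara–Carol: 1/2.
All other pairs contribute 0.
Summing the contributions gives betweenness(Arjun) = 4/3.

4/3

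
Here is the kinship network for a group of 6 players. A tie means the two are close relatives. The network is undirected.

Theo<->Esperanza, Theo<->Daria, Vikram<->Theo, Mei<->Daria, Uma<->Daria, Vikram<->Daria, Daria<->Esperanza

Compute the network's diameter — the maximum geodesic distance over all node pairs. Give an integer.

Eccentricity of each node (its greatest distance to any other): Daria:1, Esperanza:2, Mei:2, Theo:2, Uma:2, Vikram:2.
The maximum eccentricity is 2, realized for instance by the pair Theo–Mei via Theo – Daria – Mei. So the diameter is 2.

2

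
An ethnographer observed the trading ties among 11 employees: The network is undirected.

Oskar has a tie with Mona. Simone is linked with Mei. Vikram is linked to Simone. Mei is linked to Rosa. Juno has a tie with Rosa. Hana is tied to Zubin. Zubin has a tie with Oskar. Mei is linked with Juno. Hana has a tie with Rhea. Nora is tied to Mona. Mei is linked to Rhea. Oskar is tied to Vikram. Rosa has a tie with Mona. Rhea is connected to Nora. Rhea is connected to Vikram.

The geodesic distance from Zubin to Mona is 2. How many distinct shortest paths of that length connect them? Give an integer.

1

The shortest distance is 2, and the only length-2 path is Zubin–Oskar–Mona. So there is exactly 1 shortest path.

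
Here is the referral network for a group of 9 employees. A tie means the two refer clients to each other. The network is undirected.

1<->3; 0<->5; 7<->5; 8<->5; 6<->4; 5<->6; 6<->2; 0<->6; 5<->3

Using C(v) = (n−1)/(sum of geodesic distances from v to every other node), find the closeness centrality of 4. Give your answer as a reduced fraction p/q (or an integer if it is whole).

2/5

Distances from 4: 0:2, 1:4, 2:2, 3:3, 5:2, 6:1, 7:3, 8:3. Sum = 20.
n = 9, so closeness = 8/20 = 2/5.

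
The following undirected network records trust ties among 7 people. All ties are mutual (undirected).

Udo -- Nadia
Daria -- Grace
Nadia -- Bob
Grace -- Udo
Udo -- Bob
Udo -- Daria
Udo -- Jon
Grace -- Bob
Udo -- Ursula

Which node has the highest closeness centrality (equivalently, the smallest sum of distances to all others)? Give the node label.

Udo

Farness (sum of distances to all others) for each node — Bob:9, Daria:10, Grace:9, Jon:11, Nadia:10, Udo:6, Ursula:11.
The smallest farness is 6, for Udo, so Udo has the highest closeness.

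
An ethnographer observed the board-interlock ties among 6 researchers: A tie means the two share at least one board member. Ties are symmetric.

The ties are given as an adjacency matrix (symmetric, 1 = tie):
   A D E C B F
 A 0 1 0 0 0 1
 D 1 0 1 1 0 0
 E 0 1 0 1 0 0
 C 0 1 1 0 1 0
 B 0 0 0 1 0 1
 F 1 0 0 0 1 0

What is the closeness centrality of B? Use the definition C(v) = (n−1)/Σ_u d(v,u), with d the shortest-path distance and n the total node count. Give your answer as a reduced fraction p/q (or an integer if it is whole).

5/8

Distances from B: A:2, C:1, D:2, E:2, F:1. Sum = 8.
n = 6, so closeness = 5/8.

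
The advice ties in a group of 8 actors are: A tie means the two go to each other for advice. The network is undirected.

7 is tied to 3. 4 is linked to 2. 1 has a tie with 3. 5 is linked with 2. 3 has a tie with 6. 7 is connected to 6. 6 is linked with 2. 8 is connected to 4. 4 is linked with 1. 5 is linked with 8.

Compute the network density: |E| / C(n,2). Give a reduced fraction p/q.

There are 10 edges and 8 nodes, so the maximum possible is C(8,2) = 28.
Density = 10/28 = 5/14.

5/14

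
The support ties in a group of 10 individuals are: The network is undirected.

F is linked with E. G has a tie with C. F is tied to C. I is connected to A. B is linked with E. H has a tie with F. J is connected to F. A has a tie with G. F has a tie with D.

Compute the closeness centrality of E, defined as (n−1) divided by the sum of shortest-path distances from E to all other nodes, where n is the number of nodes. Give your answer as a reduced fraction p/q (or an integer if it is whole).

9/22

Distances from E: A:4, B:1, C:2, D:2, F:1, G:3, H:2, I:5, J:2. Sum = 22.
n = 10, so closeness = 9/22.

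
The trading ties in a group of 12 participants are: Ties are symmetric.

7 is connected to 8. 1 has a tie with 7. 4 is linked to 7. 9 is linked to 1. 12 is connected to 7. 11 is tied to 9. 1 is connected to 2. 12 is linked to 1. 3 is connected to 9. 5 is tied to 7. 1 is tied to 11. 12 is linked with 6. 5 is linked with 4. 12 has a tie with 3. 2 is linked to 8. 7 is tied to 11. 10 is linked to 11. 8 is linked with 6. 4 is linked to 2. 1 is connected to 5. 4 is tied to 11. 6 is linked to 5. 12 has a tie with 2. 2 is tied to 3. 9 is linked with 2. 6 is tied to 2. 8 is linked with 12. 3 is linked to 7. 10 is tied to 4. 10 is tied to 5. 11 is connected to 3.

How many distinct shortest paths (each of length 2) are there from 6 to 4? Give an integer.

The shortest distance is 2. The length-2 paths are: 6–2–4; 6–5–4.
That gives 2 distinct shortest paths.

2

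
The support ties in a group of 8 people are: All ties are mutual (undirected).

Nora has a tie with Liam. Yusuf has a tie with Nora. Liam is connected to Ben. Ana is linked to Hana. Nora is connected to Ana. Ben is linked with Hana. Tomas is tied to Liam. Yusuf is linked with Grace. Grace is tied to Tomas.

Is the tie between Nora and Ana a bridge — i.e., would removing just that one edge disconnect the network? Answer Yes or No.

No

Even without that edge, Nora still reaches Ana via Nora – Liam – Ben – Hana – Ana, so the network stays connected. Not a bridge.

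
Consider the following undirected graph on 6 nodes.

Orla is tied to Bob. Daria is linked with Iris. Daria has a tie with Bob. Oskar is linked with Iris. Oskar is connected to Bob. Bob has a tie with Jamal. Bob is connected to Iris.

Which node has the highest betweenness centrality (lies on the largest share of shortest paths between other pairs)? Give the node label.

Bob

Unnormalized betweenness of each node: Bob:15/2, Daria:0, Iris:1/2, Jamal:0, Orla:0, Oskar:0.
Bob has the largest value, 15/2, making it the main broker — the node through which the most shortest paths run.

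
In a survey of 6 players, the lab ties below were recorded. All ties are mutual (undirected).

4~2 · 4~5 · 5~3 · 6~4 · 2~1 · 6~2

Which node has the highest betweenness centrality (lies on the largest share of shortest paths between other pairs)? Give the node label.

4

Unnormalized betweenness of each node: 1:0, 2:4, 3:0, 4:6, 5:4, 6:0.
4 has the largest value, 6, making it the main broker — the node through which the most shortest paths run.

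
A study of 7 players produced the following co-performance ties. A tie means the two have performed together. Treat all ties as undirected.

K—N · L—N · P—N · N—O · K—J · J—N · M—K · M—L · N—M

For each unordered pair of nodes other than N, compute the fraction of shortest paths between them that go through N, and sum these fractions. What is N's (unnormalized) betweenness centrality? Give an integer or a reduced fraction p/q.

Pairs whose geodesics pass through N — L–J: 1; L–O: 1; L–K: 1/2; L–P: 1; J–M: 1/2; J–O: 1; J–P: 1; M–O: 1; M–P: 1; O–K: 1; O–P: 1; K–P: 1.
All other pairs contribute 0.
Summing the contributions gives betweenness(N) = 11.

11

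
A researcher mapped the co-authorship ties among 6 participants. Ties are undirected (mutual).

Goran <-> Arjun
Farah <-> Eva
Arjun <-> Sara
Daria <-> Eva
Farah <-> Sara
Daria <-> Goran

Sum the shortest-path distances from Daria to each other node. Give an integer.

9

Distances from Daria: Arjun:2, Eva:1, Farah:2, Goran:1, Sara:3.
Sum = 2 + 1 + 2 + 1 + 3 = 9.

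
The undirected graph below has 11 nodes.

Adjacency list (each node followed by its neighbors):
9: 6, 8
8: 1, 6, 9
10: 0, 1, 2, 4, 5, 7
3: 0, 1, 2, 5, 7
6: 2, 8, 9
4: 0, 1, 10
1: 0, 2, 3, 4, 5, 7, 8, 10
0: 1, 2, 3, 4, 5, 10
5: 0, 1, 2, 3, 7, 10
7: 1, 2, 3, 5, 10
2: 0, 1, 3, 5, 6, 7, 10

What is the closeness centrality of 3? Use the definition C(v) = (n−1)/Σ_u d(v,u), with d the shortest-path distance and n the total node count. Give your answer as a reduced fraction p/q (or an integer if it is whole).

Distances from 3: 0:1, 1:1, 2:1, 4:2, 5:1, 6:2, 7:1, 8:2, 9:3, 10:2. Sum = 16.
n = 11, so closeness = 10/16 = 5/8.

5/8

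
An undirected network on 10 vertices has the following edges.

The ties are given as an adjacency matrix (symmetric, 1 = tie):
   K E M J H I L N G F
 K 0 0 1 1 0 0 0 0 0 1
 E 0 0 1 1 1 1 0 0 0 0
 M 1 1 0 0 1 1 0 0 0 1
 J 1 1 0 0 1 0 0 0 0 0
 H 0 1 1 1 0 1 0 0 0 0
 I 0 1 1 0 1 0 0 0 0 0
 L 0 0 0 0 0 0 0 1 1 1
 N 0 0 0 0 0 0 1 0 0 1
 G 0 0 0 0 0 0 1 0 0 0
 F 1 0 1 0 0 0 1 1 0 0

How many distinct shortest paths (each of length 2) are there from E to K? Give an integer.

The shortest distance is 2. The length-2 paths are: E–M–K; E–J–K.
That gives 2 distinct shortest paths.

2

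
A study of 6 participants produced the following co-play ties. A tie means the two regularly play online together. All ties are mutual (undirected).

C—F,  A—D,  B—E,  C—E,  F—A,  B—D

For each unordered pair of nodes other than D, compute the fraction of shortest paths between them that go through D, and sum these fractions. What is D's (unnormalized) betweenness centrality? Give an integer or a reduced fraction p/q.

2

Pairs whose geodesics pass through D — F–B: 1/2; A–B: 1; A–E: 1/2.
All other pairs contribute 0.
Summing the contributions gives betweenness(D) = 2.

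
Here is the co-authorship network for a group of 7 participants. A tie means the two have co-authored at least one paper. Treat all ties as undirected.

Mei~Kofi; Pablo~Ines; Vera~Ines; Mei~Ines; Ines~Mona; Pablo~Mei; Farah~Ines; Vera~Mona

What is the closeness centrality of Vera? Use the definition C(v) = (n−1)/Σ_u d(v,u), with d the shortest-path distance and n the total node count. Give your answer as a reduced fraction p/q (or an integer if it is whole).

6/11

Distances from Vera: Farah:2, Ines:1, Kofi:3, Mei:2, Mona:1, Pablo:2. Sum = 11.
n = 7, so closeness = 6/11.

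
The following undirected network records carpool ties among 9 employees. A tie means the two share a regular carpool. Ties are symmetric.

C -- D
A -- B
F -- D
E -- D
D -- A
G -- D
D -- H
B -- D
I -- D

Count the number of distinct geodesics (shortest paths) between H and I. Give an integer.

1

The shortest distance is 2, and the only length-2 path is H–D–I. So there is exactly 1 shortest path.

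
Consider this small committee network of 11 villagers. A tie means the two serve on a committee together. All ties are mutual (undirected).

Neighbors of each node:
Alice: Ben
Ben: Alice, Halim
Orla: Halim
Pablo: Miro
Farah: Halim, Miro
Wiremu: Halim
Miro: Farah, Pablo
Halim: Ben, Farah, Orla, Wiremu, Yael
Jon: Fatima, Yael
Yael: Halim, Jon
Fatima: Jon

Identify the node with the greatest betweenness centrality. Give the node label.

Halim

Unnormalized betweenness of each node: Alice:0, Ben:9, Farah:16, Fatima:0, Halim:38, Jon:9, Miro:9, Orla:0, Pablo:0, Wiremu:0, Yael:16.
Halim has the largest value, 38, making it the main broker — the node through which the most shortest paths run.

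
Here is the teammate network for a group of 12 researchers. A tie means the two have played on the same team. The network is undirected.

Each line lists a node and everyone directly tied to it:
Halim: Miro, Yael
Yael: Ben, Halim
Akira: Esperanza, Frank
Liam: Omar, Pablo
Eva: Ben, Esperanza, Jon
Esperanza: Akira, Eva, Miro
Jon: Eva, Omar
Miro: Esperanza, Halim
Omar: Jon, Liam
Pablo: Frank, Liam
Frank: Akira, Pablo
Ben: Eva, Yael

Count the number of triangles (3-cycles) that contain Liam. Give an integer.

Liam's neighbors are Omar and Pablo, but none of them are tied to each other, so no triangle contains Liam.

0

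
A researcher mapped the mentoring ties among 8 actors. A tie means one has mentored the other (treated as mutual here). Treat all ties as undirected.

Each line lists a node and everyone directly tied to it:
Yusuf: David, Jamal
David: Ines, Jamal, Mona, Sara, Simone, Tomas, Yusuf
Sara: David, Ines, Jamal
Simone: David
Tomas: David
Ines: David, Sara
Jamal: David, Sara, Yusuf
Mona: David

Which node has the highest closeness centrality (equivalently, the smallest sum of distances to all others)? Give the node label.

Farness (sum of distances to all others) for each node — David:7, Ines:12, Jamal:11, Mona:13, Sara:11, Simone:13, Tomas:13, Yusuf:12.
The smallest farness is 7, for David, so David has the highest closeness.

David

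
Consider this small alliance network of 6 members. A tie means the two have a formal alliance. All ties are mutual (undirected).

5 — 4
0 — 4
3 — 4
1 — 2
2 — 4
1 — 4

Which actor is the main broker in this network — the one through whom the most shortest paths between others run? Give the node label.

Unnormalized betweenness of each node: 0:0, 1:0, 2:0, 3:0, 4:9, 5:0.
4 has the largest value, 9, making it the main broker — the node through which the most shortest paths run.

4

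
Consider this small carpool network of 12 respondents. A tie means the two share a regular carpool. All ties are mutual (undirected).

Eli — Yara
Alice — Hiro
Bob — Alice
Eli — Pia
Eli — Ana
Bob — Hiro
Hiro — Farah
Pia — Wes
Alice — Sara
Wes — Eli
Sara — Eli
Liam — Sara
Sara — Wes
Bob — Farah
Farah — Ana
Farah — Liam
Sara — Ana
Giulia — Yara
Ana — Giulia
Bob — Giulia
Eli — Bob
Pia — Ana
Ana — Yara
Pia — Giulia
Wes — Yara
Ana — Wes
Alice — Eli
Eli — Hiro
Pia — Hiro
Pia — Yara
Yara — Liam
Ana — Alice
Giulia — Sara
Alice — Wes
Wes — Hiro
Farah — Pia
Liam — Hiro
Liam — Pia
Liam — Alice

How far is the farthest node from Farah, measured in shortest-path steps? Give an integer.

2

Distances from Farah: Alice:2, Ana:1, Bob:1, Eli:2, Giulia:2, Hiro:1, Liam:1, Pia:1, Sara:2, Wes:2, Yara:2.
The largest is 2 (to Alice, Wes, Eli, Giulia, Yara, and Sara), so the eccentricity of Farah is 2.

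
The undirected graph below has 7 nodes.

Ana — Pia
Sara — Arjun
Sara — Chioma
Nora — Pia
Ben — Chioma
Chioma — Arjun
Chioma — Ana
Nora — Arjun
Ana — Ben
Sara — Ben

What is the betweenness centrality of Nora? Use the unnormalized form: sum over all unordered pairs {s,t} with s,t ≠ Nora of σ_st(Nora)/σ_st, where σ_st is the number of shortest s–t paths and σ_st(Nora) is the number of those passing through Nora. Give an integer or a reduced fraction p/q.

4/3

Pairs whose geodesics pass through Nora — Pia–Sara: 1/3; Pia–Arjun: 1.
All other pairs contribute 0.
Summing the contributions gives betweenness(Nora) = 4/3.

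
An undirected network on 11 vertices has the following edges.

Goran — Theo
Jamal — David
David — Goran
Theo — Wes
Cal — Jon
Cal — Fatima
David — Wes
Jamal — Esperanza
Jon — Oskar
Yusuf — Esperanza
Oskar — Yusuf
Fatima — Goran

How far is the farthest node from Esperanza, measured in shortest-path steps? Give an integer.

4

Distances from Esperanza: Cal:4, David:2, Fatima:4, Goran:3, Jamal:1, Jon:3, Oskar:2, Theo:4, Wes:3, Yusuf:1.
The largest is 4 (to Fatima, Theo, and Cal), so the eccentricity of Esperanza is 4.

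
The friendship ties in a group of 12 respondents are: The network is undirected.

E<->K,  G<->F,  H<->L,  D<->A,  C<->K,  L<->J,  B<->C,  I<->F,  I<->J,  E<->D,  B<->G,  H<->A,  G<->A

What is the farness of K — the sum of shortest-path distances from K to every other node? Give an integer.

Distances from K: A:3, B:2, C:1, D:2, E:1, F:4, G:3, H:4, I:5, J:6, L:5.
Sum = 3 + 2 + 1 + 2 + 1 + 4 + 3 + 4 + 5 + 6 + 5 = 36.

36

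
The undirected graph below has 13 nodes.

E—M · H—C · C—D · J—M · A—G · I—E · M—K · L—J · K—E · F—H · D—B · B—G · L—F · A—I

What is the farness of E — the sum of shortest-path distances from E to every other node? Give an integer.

37

Distances from E: A:2, B:4, C:6, D:5, F:4, G:3, H:5, I:1, J:2, K:1, L:3, M:1.
Sum = 2 + 4 + 6 + 5 + 4 + 3 + 5 + 1 + 2 + 1 + 3 + 1 = 37.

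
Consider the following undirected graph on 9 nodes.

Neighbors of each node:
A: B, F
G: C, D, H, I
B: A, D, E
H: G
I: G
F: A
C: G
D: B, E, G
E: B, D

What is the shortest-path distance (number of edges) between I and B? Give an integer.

3

One shortest route is I – G – D – B, which uses 3 edges, and at distance 2 from I we only reach {C, D, H}, which does not include B. So d(I,B) = 3.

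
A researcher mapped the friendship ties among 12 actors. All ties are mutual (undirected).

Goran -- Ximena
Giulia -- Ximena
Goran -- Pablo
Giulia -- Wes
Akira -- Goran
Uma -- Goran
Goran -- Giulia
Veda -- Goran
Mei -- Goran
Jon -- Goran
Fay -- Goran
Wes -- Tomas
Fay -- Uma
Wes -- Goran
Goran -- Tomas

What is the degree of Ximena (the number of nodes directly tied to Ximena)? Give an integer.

Ximena is directly tied to Giulia and Goran. That is 2 neighbors, so the degree of Ximena is 2.

2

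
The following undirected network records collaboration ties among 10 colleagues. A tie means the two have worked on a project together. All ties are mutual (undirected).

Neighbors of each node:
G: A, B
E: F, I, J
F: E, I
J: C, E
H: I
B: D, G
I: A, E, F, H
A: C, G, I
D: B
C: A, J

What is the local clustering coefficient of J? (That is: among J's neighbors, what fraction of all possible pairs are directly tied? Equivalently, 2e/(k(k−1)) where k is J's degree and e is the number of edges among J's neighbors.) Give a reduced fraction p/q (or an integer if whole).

0

J's neighbors: C and E (k = 2).
Possible neighbor pairs: C(2,2) = 1. Edges among them: none → e = 0.
Clustering(J) = 0/1.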